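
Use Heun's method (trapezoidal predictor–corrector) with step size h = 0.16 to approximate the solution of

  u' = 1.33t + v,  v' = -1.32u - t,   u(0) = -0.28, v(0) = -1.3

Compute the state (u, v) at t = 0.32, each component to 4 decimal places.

Heun on (u,v): k1 = f(t_n, state_n); k2 = f(t_n + h, state_n + h·k1); state_{n+1} = state_n + (h/2)·(k1 + k2).
0.000000: (-0.280000, -1.300000)
  k1 = (-1.300000, 0.369600)
  predictor → (-0.488000, -1.240864)
  k2 = (-1.028064, 0.484160)
  → (-0.466245, -1.231699)
0.160000: (-0.466245, -1.231699)
  k1 = (-1.018899, 0.455444)
  predictor → (-0.629269, -1.158828)
  k2 = (-0.733228, 0.510635)
  → (-0.606415, -1.154413)
(u(0.32), v(0.32)) ≈ (-0.6064, -1.1544)

-0.6064, -1.1544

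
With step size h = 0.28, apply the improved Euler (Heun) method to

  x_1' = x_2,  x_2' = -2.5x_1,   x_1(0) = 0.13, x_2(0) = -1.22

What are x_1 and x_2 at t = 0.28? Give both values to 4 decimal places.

Heun on (x_1,x_2): k1 = f(t_n, state_n); k2 = f(t_n + h, state_n + h·k1); state_{n+1} = state_n + (h/2)·(k1 + k2).
0.000000: (0.130000, -1.220000)
  k1 = (-1.220000, -0.325000)
  predictor → (-0.211600, -1.311000)
  k2 = (-1.311000, 0.529000)
  → (-0.224340, -1.191440)
(x_1(0.28), x_2(0.28)) ≈ (-0.2243, -1.1914)

-0.2243, -1.1914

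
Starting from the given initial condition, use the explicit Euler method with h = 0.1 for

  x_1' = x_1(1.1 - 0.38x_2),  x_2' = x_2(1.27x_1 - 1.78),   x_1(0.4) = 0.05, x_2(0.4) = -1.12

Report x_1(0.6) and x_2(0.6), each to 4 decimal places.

0.0660, -0.7694

Euler on (x_1,x_2): x_1_{n+1} = x_1_n + h·x_1', x_2_{n+1} = x_2_n + h·x_2'.
0.400000: (0.050000, -1.120000); f=(0.076280, 1.922480) → (0.057628, -0.927752)
0.500000: (0.057628, -0.927752); f=(0.083707, 1.583499) → (0.065999, -0.769402)
(x_1(0.6), x_2(0.6)) ≈ (0.0660, -0.7694)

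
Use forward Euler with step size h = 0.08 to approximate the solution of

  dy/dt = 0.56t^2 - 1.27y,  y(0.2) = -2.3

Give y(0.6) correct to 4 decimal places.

Euler: y_{n+1} = y_n + h·f(t_n, y_n).
t=0.200000, y=-2.300000: f=2.943400 → y ← -2.300000 + 0.08·2.943400 = -2.064528
t=0.280000, y=-2.064528: f=2.665855 → y ← -2.064528 + 0.08·2.665855 = -1.851260
t=0.360000, y=-1.851260: f=2.423676 → y ← -1.851260 + 0.08·2.423676 = -1.657366
t=0.440000, y=-1.657366: f=2.213270 → y ← -1.657366 + 0.08·2.213270 = -1.480304
t=0.520000, y=-1.480304: f=2.031410 → y ← -1.480304 + 0.08·2.031410 = -1.317791
y(0.6) ≈ -1.3178

-1.3178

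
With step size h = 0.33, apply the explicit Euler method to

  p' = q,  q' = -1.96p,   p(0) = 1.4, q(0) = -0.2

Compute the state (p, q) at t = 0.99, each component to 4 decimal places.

Euler on (p,q): p_{n+1} = p_n + h·p', q_{n+1} = q_n + h·q'.
0.000000: (1.400000, -0.200000); f=(-0.200000, -2.744000) → (1.334000, -1.105520)
0.330000: (1.334000, -1.105520); f=(-1.105520, -2.614640) → (0.969178, -1.968351)
0.660000: (0.969178, -1.968351); f=(-1.968351, -1.899590) → (0.319623, -2.595216)
(p(0.99), q(0.99)) ≈ (0.3196, -2.5952)

0.3196, -2.5952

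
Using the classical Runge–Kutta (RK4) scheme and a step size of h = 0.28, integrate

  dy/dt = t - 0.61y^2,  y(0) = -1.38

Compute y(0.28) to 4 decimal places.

-1.7577

RK4: k1 = f(t_n, y_n); k2 = f(t_n + h/2, y_n + (h/2)·k1); k3 = f(t_n + h/2, y_n + (h/2)·k2); k4 = f(t_n + h, y_n + h·k3); y_{n+1} = y_n + (h/6)·(k1 + 2k2 + 2k3 + k4).
t=0.000000, y=-1.380000:
  k1 = f(0.000000, -1.380000) = -1.161684
  k2 = f(0.140000, -1.542636) = -1.311632
  k3 = f(0.140000, -1.563629) = -1.351410
  k4 = f(0.280000, -1.758395) = -1.606091
  y ← -1.380000 + (0.28/6)·(k1 + 2k2 + 2k3 + k4) = -1.757713
y(0.28) ≈ -1.7577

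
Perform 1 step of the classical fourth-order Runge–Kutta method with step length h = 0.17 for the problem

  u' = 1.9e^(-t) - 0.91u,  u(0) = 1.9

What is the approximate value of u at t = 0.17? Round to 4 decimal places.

1.9023

RK4: k1 = f(t_n, u_n); k2 = f(t_n + h/2, u_n + (h/2)·k1); k3 = f(t_n + h/2, u_n + (h/2)·k2); k4 = f(t_n + h, u_n + h·k3); u_{n+1} = u_n + (h/6)·(k1 + 2k2 + 2k3 + k4).
t=0.000000, u=1.900000:
  k1 = f(0.000000, 1.900000) = 0.171000
  k2 = f(0.085000, 1.914535) = 0.002946
  k3 = f(0.085000, 1.900250) = 0.015945
  k4 = f(0.170000, 1.902711) = -0.128504
  u ← 1.900000 + (0.17/6)·(k1 + 2k2 + 2k3 + k4) = 1.902275
u(0.17) ≈ 1.9023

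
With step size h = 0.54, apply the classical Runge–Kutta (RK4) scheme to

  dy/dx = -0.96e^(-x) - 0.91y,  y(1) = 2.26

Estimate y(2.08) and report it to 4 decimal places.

0.7106

RK4: k1 = f(x_n, y_n); k2 = f(x_n + h/2, y_n + (h/2)·k1); k3 = f(x_n + h/2, y_n + (h/2)·k2); k4 = f(x_n + h, y_n + h·k3); y_{n+1} = y_n + (h/6)·(k1 + 2k2 + 2k3 + k4).
x=1.000000, y=2.260000:
  k1 = f(1.000000, 2.260000) = -2.409764
  k2 = f(1.270000, 1.609364) = -1.734119
  k3 = f(1.270000, 1.791788) = -1.900125
  k4 = f(1.540000, 1.233932) = -1.328684
  y ← 2.260000 + (0.54/6)·(k1 + 2k2 + 2k3 + k4) = 1.269376
x=1.540000, y=1.269376:
  k1 = f(1.540000, 1.269376) = -1.360938
  k2 = f(1.810000, 0.901922) = -0.977857
  k3 = f(1.810000, 1.005354) = -1.071980
  k4 = f(2.080000, 0.690506) = -0.748294
  y ← 1.269376 + (0.54/6)·(k1 + 2k2 + 2k3 + k4) = 0.710574
y(2.08) ≈ 0.7106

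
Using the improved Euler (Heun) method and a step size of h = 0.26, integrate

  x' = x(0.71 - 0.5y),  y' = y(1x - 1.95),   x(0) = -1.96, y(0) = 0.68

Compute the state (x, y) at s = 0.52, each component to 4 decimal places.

-2.6549, 0.1730

Heun on (x,y): k1 = f(s_n, state_n); k2 = f(s_n + h, state_n + h·k1); state_{n+1} = state_n + (h/2)·(k1 + k2).
0.000000: (-1.960000, 0.680000)
  k1 = (-0.725200, -2.658800)
  predictor → (-2.148552, -0.011288)
  k2 = (-1.537598, 0.046264)
  → (-2.254164, 0.340370)
0.260000: (-2.254164, 0.340370)
  k1 = (-1.216831, -1.430973)
  predictor → (-2.570540, -0.031683)
  k2 = (-1.865804, 0.143222)
  → (-2.654906, 0.172963)
(x(0.52), y(0.52)) ≈ (-2.6549, 0.1730)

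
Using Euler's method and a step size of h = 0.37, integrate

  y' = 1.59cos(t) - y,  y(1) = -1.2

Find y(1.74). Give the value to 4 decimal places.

-0.1587

Euler: y_{n+1} = y_n + h·f(t_n, y_n).
t=1.000000, y=-1.200000: f=2.059081 → y ← -1.200000 + 0.37·2.059081 = -0.438140
t=1.370000, y=-0.438140: f=0.755265 → y ← -0.438140 + 0.37·0.755265 = -0.158692
y(1.74) ≈ -0.1587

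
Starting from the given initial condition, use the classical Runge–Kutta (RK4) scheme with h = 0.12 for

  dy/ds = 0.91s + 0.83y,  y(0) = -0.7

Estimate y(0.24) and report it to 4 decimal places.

-0.8263

RK4: k1 = f(s_n, y_n); k2 = f(s_n + h/2, y_n + (h/2)·k1); k3 = f(s_n + h/2, y_n + (h/2)·k2); k4 = f(s_n + h, y_n + h·k3); y_{n+1} = y_n + (h/6)·(k1 + 2k2 + 2k3 + k4).
s=0.000000, y=-0.700000:
  k1 = f(0.000000, -0.700000) = -0.581000
  k2 = f(0.060000, -0.734860) = -0.555334
  k3 = f(0.060000, -0.733320) = -0.554056
  k4 = f(0.120000, -0.766487) = -0.526984
  y ← -0.700000 + (0.12/6)·(k1 + 2k2 + 2k3 + k4) = -0.766535
s=0.120000, y=-0.766535:
  k1 = f(0.120000, -0.766535) = -0.527024
  k2 = f(0.180000, -0.798157) = -0.498670
  k3 = f(0.180000, -0.796455) = -0.497258
  k4 = f(0.240000, -0.826206) = -0.467351
  y ← -0.766535 + (0.12/6)·(k1 + 2k2 + 2k3 + k4) = -0.826260
y(0.24) ≈ -0.8263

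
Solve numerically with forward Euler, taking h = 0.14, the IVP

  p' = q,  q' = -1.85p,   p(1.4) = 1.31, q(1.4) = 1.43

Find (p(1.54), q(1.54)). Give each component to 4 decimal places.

Euler on (p,q): p_{n+1} = p_n + h·p', q_{n+1} = q_n + h·q'.
1.400000: (1.310000, 1.430000); f=(1.430000, -2.423500) → (1.510200, 1.090710)
(p(1.54), q(1.54)) ≈ (1.5102, 1.0907)

1.5102, 1.0907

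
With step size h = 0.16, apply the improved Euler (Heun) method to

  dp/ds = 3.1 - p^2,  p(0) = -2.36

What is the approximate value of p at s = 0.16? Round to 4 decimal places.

Heun: k1 = f(s_n, p_n); k2 = f(s_n + h, p_n + h·k1); p_{n+1} = p_n + (h/2)·(k1 + k2).
s=0.000000, p=-2.360000:
  k1 = f(0.000000, -2.360000) = -2.469600
  k2 = f(0.160000, -2.755136) = -4.490774
  p ← -2.360000 + (0.16/2)·(-2.469600 + (-4.490774)) = -2.916830
p(0.16) ≈ -2.9168

-2.9168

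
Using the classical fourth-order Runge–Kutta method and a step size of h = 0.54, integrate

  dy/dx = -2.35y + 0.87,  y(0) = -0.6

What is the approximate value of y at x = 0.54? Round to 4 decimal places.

RK4: k1 = f(x_n, y_n); k2 = f(x_n + h/2, y_n + (h/2)·k1); k3 = f(x_n + h/2, y_n + (h/2)·k2); k4 = f(x_n + h, y_n + h·k3); y_{n+1} = y_n + (h/6)·(k1 + 2k2 + 2k3 + k4).
x=0.000000, y=-0.600000:
  k1 = f(0.000000, -0.600000) = 2.280000
  k2 = f(0.270000, 0.015600) = 0.833340
  k3 = f(0.270000, -0.374998) = 1.751246
  k4 = f(0.540000, 0.345673) = 0.057669
  y ← -0.600000 + (0.54/6)·(k1 + 2k2 + 2k3 + k4) = 0.075616
y(0.54) ≈ 0.0756

0.0756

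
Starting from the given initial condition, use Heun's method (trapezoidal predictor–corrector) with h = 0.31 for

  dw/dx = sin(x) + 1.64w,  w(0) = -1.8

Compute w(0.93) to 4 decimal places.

Heun: k1 = f(x_n, w_n); k2 = f(x_n + h, w_n + h·k1); w_{n+1} = w_n + (h/2)·(k1 + k2).
x=0.000000, w=-1.800000:
  k1 = f(0.000000, -1.800000) = -2.952000
  k2 = f(0.310000, -2.715120) = -4.147738
  w ← -1.800000 + (0.31/2)·(-2.952000 + (-4.147738)) = -2.900459
x=0.310000, w=-2.900459:
  k1 = f(0.310000, -2.900459) = -4.451695
  k2 = f(0.620000, -4.280485) = -6.438960
  w ← -2.900459 + (0.31/2)·(-4.451695 + (-6.438960)) = -4.588511
x=0.620000, w=-4.588511:
  k1 = f(0.620000, -4.588511) = -6.944123
  k2 = f(0.930000, -6.741189) = -10.253930
  w ← -4.588511 + (0.31/2)·(-6.944123 + (-10.253930)) = -7.254209
w(0.93) ≈ -7.2542

-7.2542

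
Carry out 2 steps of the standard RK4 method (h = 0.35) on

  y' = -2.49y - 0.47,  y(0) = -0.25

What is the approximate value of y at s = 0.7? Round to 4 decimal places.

RK4: k1 = f(s_n, y_n); k2 = f(s_n + h/2, y_n + (h/2)·k1); k3 = f(s_n + h/2, y_n + (h/2)·k2); k4 = f(s_n + h, y_n + h·k3); y_{n+1} = y_n + (h/6)·(k1 + 2k2 + 2k3 + k4).
s=0.000000, y=-0.250000:
  k1 = f(0.000000, -0.250000) = 0.152500
  k2 = f(0.175000, -0.223312) = 0.086048
  k3 = f(0.175000, -0.234942) = 0.115005
  k4 = f(0.350000, -0.209748) = 0.052274
  y ← -0.250000 + (0.35/6)·(k1 + 2k2 + 2k3 + k4) = -0.214599
s=0.350000, y=-0.214599:
  k1 = f(0.350000, -0.214599) = 0.064351
  k2 = f(0.525000, -0.203337) = 0.036310
  k3 = f(0.525000, -0.208244) = 0.048529
  k4 = f(0.700000, -0.197614) = 0.022058
  y ← -0.214599 + (0.35/6)·(k1 + 2k2 + 2k3 + k4) = -0.199660
y(0.7) ≈ -0.1997

-0.1997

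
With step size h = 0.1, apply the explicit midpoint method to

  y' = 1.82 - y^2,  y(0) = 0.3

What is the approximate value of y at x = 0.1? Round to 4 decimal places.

Midpoint: k1 = f(x_n, y_n); k2 = f(x_n + h/2, y_n + (h/2)·k1); y_{n+1} = y_n + h·k2.
x=0.000000, y=0.300000:
  k1 = f(0.000000, 0.300000) = 1.730000
  k2 = f(0.050000, 0.386500) = 1.670618
  y ← 0.300000 + 0.1·1.670618 = 0.467062
y(0.1) ≈ 0.4671

0.4671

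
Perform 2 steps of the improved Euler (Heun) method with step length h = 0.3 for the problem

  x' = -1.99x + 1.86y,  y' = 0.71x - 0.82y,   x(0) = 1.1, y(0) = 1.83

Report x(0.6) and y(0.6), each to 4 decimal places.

1.3720, 1.5766

Heun on (x,y): k1 = f(t_n, state_n); k2 = f(t_n + h, state_n + h·k1); state_{n+1} = state_n + (h/2)·(k1 + k2).
0.000000: (1.100000, 1.830000)
  k1 = (1.214800, -0.719600)
  predictor → (1.464440, 1.614120)
  k2 = (0.088028, -0.283826)
  → (1.295424, 1.679486)
0.300000: (1.295424, 1.679486)
  k1 = (0.545950, -0.457427)
  predictor → (1.459209, 1.542258)
  k2 = (-0.035227, -0.228613)
  → (1.372033, 1.576580)
(x(0.6), y(0.6)) ≈ (1.3720, 1.5766)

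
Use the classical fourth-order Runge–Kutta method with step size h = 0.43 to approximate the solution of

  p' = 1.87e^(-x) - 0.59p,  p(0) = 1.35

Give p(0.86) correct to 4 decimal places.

1.6287

RK4: k1 = f(x_n, p_n); k2 = f(x_n + h/2, p_n + (h/2)·k1); k3 = f(x_n + h/2, p_n + (h/2)·k2); k4 = f(x_n + h, p_n + h·k3); p_{n+1} = p_n + (h/6)·(k1 + 2k2 + 2k3 + k4).
x=0.000000, p=1.350000:
  k1 = f(0.000000, 1.350000) = 1.073500
  k2 = f(0.215000, 1.580803) = 0.575559
  k3 = f(0.215000, 1.473745) = 0.638723
  k4 = f(0.430000, 1.624651) = 0.257908
  p ← 1.350000 + (0.43/6)·(k1 + 2k2 + 2k3 + k4) = 1.619465
x=0.430000, p=1.619465:
  k1 = f(0.430000, 1.619465) = 0.260968
  k2 = f(0.645000, 1.675573) = -0.007469
  k3 = f(0.645000, 1.617859) = 0.026582
  k4 = f(0.860000, 1.630895) = -0.170915
  p ← 1.619465 + (0.43/6)·(k1 + 2k2 + 2k3 + k4) = 1.628658
p(0.86) ≈ 1.6287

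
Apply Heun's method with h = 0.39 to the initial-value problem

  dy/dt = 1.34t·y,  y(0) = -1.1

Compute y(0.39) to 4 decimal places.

-1.2121

Heun: k1 = f(t_n, y_n); k2 = f(t_n + h, y_n + h·k1); y_{n+1} = y_n + (h/2)·(k1 + k2).
t=0.000000, y=-1.100000:
  k1 = f(0.000000, -1.100000) = 0.000000
  k2 = f(0.390000, -1.100000) = -0.574860
  y ← -1.100000 + (0.39/2)·(0.000000 + (-0.574860)) = -1.212098
y(0.39) ≈ -1.2121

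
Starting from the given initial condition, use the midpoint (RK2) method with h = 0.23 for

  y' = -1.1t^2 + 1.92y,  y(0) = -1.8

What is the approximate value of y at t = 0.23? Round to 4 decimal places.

-2.7737

Midpoint: k1 = f(t_n, y_n); k2 = f(t_n + h/2, y_n + (h/2)·k1); y_{n+1} = y_n + h·k2.
t=0.000000, y=-1.800000:
  k1 = f(0.000000, -1.800000) = -3.456000
  k2 = f(0.115000, -2.197440) = -4.233632
  y ← -1.800000 + 0.23·(-4.233632) = -2.773735
y(0.23) ≈ -2.7737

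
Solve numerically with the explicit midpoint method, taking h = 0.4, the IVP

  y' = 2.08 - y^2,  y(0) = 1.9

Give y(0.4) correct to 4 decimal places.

Midpoint: k1 = f(x_n, y_n); k2 = f(x_n + h/2, y_n + (h/2)·k1); y_{n+1} = y_n + h·k2.
x=0.000000, y=1.900000:
  k1 = f(0.000000, 1.900000) = -1.530000
  k2 = f(0.200000, 1.594000) = -0.460836
  y ← 1.900000 + 0.4·(-0.460836) = 1.715666
y(0.4) ≈ 1.7157

1.7157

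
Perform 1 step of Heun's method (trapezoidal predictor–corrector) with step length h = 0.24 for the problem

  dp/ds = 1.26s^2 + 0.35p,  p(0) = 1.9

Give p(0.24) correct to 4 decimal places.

Heun: k1 = f(s_n, p_n); k2 = f(s_n + h, p_n + h·k1); p_{n+1} = p_n + (h/2)·(k1 + k2).
s=0.000000, p=1.900000:
  k1 = f(0.000000, 1.900000) = 0.665000
  k2 = f(0.240000, 2.059600) = 0.793436
  p ← 1.900000 + (0.24/2)·(0.665000 + 0.793436) = 2.075012
p(0.24) ≈ 2.0750

2.0750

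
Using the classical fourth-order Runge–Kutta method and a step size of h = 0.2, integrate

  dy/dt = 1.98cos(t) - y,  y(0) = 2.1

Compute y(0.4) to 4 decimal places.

2.0414

RK4: k1 = f(t_n, y_n); k2 = f(t_n + h/2, y_n + (h/2)·k1); k3 = f(t_n + h/2, y_n + (h/2)·k2); k4 = f(t_n + h, y_n + h·k3); y_{n+1} = y_n + (h/6)·(k1 + 2k2 + 2k3 + k4).
t=0.000000, y=2.100000:
  k1 = f(0.000000, 2.100000) = -0.120000
  k2 = f(0.100000, 2.088000) = -0.117892
  k3 = f(0.100000, 2.088211) = -0.118103
  k4 = f(0.200000, 2.076379) = -0.135848
  y ← 2.100000 + (0.2/6)·(k1 + 2k2 + 2k3 + k4) = 2.075739
t=0.200000, y=2.075739:
  k1 = f(0.200000, 2.075739) = -0.135207
  k2 = f(0.300000, 2.062218) = -0.170652
  k3 = f(0.300000, 2.058674) = -0.167107
  k4 = f(0.400000, 2.042317) = -0.218617
  y ← 2.075739 + (0.2/6)·(k1 + 2k2 + 2k3 + k4) = 2.041427
y(0.4) ≈ 2.0414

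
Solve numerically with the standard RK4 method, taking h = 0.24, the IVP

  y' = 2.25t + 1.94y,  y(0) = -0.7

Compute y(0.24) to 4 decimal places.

RK4: k1 = f(t_n, y_n); k2 = f(t_n + h/2, y_n + (h/2)·k1); k3 = f(t_n + h/2, y_n + (h/2)·k2); k4 = f(t_n + h, y_n + h·k3); y_{n+1} = y_n + (h/6)·(k1 + 2k2 + 2k3 + k4).
t=0.000000, y=-0.700000:
  k1 = f(0.000000, -0.700000) = -1.358000
  k2 = f(0.120000, -0.862960) = -1.404142
  k3 = f(0.120000, -0.868497) = -1.414884
  k4 = f(0.240000, -1.039572) = -1.476770
  y ← -0.700000 + (0.24/6)·(k1 + 2k2 + 2k3 + k4) = -1.038913
y(0.24) ≈ -1.0389

-1.0389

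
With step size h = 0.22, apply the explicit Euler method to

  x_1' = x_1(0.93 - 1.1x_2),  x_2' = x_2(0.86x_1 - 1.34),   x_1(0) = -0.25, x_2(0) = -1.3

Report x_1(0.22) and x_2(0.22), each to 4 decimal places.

-0.3798, -0.8553

Euler on (x_1,x_2): x_1_{n+1} = x_1_n + h·x_1', x_2_{n+1} = x_2_n + h·x_2'.
0.000000: (-0.250000, -1.300000); f=(-0.590000, 2.021500) → (-0.379800, -0.855270)
(x_1(0.22), x_2(0.22)) ≈ (-0.3798, -0.8553)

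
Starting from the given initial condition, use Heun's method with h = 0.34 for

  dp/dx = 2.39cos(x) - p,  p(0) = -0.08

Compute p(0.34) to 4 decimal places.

0.5938

Heun: k1 = f(x_n, p_n); k2 = f(x_n + h, p_n + h·k1); p_{n+1} = p_n + (h/2)·(k1 + k2).
x=0.000000, p=-0.080000:
  k1 = f(0.000000, -0.080000) = 2.470000
  k2 = f(0.340000, 0.759800) = 1.493384
  p ← -0.080000 + (0.34/2)·(2.470000 + 1.493384) = 0.593775
p(0.34) ≈ 0.5938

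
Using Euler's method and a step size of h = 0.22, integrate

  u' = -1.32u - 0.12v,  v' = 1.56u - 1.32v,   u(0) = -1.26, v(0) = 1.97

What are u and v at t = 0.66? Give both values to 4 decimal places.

-0.5040, 0.0166

Euler on (u,v): u_{n+1} = u_n + h·u', v_{n+1} = v_n + h·v'.
0.000000: (-1.260000, 1.970000); f=(1.426800, -4.566000) → (-0.946104, 0.965480)
0.220000: (-0.946104, 0.965480); f=(1.133000, -2.750356) → (-0.696844, 0.360402)
0.440000: (-0.696844, 0.360402); f=(0.876586, -1.562807) → (-0.503995, 0.016584)
(u(0.66), v(0.66)) ≈ (-0.5040, 0.0166)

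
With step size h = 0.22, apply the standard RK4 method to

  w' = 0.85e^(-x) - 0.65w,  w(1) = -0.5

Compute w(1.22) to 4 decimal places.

RK4: k1 = f(x_n, w_n); k2 = f(x_n + h/2, w_n + (h/2)·k1); k3 = f(x_n + h/2, w_n + (h/2)·k2); k4 = f(x_n + h, w_n + h·k3); w_{n+1} = w_n + (h/6)·(k1 + 2k2 + 2k3 + k4).
x=1.000000, w=-0.500000:
  k1 = f(1.000000, -0.500000) = 0.637698
  k2 = f(1.110000, -0.429853) = 0.559530
  k3 = f(1.110000, -0.438452) = 0.565119
  k4 = f(1.220000, -0.375674) = 0.495134
  w ← -0.500000 + (0.22/6)·(k1 + 2k2 + 2k3 + k4) = -0.375989
w(1.22) ≈ -0.3760

-0.3760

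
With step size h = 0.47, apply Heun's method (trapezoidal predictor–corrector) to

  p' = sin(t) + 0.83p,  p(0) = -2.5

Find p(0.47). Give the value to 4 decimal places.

Heun: k1 = f(t_n, p_n); k2 = f(t_n + h, p_n + h·k1); p_{n+1} = p_n + (h/2)·(k1 + k2).
t=0.000000, p=-2.500000:
  k1 = f(0.000000, -2.500000) = -2.075000
  k2 = f(0.470000, -3.475250) = -2.431571
  p ← -2.500000 + (0.47/2)·(-2.075000 + (-2.431571)) = -3.559044
p(0.47) ≈ -3.5590

-3.5590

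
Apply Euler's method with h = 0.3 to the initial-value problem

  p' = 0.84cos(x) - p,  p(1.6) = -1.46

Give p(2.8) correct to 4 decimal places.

Euler: p_{n+1} = p_n + h·f(x_n, p_n).
x=1.600000, p=-1.460000: f=1.435472 → p ← -1.460000 + 0.3·1.435472 = -1.029358
x=1.900000, p=-1.029358: f=0.757795 → p ← -1.029358 + 0.3·0.757795 = -0.802020
x=2.200000, p=-0.802020: f=0.307679 → p ← -0.802020 + 0.3·0.307679 = -0.709716
x=2.500000, p=-0.709716: f=0.036755 → p ← -0.709716 + 0.3·0.036755 = -0.698689
p(2.8) ≈ -0.6987

-0.6987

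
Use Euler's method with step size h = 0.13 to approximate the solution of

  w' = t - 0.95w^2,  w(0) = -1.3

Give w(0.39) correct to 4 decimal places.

-2.1273

Euler: w_{n+1} = w_n + h·f(t_n, w_n).
t=0.000000, w=-1.300000: f=-1.605500 → w ← -1.300000 + 0.13·(-1.605500) = -1.508715
t=0.130000, w=-1.508715: f=-2.032410 → w ← -1.508715 + 0.13·(-2.032410) = -1.772928
t=0.260000, w=-1.772928: f=-2.726111 → w ← -1.772928 + 0.13·(-2.726111) = -2.127323
w(0.39) ≈ -2.1273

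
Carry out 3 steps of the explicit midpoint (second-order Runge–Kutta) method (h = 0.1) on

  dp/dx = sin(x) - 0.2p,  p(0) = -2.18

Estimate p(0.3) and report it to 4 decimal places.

Midpoint: k1 = f(x_n, p_n); k2 = f(x_n + h/2, p_n + (h/2)·k1); p_{n+1} = p_n + h·k2.
x=0.000000, p=-2.180000:
  k1 = f(0.000000, -2.180000) = 0.436000
  k2 = f(0.050000, -2.158200) = 0.481619
  p ← -2.180000 + 0.1·0.481619 = -2.131838
x=0.100000, p=-2.131838:
  k1 = f(0.100000, -2.131838) = 0.526201
  k2 = f(0.150000, -2.105528) = 0.570544
  p ← -2.131838 + 0.1·0.570544 = -2.074784
x=0.200000, p=-2.074784:
  k1 = f(0.200000, -2.074784) = 0.613626
  k2 = f(0.250000, -2.044102) = 0.656224
  p ← -2.074784 + 0.1·0.656224 = -2.009161
p(0.3) ≈ -2.0092

-2.0092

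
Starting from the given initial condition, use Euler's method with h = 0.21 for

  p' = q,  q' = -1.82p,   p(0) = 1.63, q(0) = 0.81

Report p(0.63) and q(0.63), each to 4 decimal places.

1.7342, -1.2040

Euler on (p,q): p_{n+1} = p_n + h·p', q_{n+1} = q_n + h·q'.
0.000000: (1.630000, 0.810000); f=(0.810000, -2.966600) → (1.800100, 0.187014)
0.210000: (1.800100, 0.187014); f=(0.187014, -3.276182) → (1.839373, -0.500984)
0.420000: (1.839373, -0.500984); f=(-0.500984, -3.347659) → (1.734166, -1.203993)
(p(0.63), q(0.63)) ≈ (1.7342, -1.2040)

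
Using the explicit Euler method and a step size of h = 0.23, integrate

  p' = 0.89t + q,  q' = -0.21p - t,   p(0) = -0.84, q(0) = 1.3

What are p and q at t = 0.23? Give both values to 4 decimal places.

-0.5410, 1.3406

Euler on (p,q): p_{n+1} = p_n + h·p', q_{n+1} = q_n + h·q'.
0.000000: (-0.840000, 1.300000); f=(1.300000, 0.176400) → (-0.541000, 1.340572)
(p(0.23), q(0.23)) ≈ (-0.5410, 1.3406)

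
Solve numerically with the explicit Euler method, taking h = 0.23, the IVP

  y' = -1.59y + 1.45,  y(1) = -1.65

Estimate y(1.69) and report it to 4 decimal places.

Euler: y_{n+1} = y_n + h·f(s_n, y_n).
s=1.000000, y=-1.650000: f=4.073500 → y ← -1.650000 + 0.23·4.073500 = -0.713095
s=1.230000, y=-0.713095: f=2.583821 → y ← -0.713095 + 0.23·2.583821 = -0.118816
s=1.460000, y=-0.118816: f=1.638918 → y ← -0.118816 + 0.23·1.638918 = 0.258135
y(1.69) ≈ 0.2581

0.2581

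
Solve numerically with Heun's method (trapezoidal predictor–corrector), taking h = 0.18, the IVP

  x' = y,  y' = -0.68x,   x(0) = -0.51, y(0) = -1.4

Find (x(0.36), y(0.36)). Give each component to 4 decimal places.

Heun on (x,y): k1 = f(t_n, state_n); k2 = f(t_n + h, state_n + h·k1); state_{n+1} = state_n + (h/2)·(k1 + k2).
0.000000: (-0.510000, -1.400000)
  k1 = (-1.400000, 0.346800)
  predictor → (-0.762000, -1.337576)
  k2 = (-1.337576, 0.518160)
  → (-0.756382, -1.322154)
0.180000: (-0.756382, -1.322154)
  k1 = (-1.322154, 0.514340)
  predictor → (-0.994369, -1.229572)
  k2 = (-1.229572, 0.676171)
  → (-0.986037, -1.215008)
(x(0.36), y(0.36)) ≈ (-0.9860, -1.2150)

-0.9860, -1.2150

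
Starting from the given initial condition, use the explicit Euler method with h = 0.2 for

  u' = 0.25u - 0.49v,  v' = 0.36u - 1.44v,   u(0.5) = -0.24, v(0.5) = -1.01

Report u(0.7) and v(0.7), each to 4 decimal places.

-0.1530, -0.7364

Euler on (u,v): u_{n+1} = u_n + h·u', v_{n+1} = v_n + h·v'.
0.500000: (-0.240000, -1.010000); f=(0.434900, 1.368000) → (-0.153020, -0.736400)
(u(0.7), v(0.7)) ≈ (-0.1530, -0.7364)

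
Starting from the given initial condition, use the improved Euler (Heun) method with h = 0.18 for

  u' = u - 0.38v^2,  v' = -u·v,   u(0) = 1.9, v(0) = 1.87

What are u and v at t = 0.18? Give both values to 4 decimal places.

2.0799, 1.3284

Heun on (u,v): k1 = f(t_n, state_n); k2 = f(t_n + h, state_n + h·k1); state_{n+1} = state_n + (h/2)·(k1 + k2).
0.000000: (1.900000, 1.870000)
  k1 = (0.571178, -3.553000)
  predictor → (2.002812, 1.230460)
  k2 = (1.427480, -2.464380)
  → (2.079879, 1.328436)
(u(0.18), v(0.18)) ≈ (2.0799, 1.3284)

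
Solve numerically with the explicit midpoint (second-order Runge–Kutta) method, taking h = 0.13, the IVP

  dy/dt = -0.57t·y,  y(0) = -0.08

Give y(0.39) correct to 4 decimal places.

Midpoint: k1 = f(t_n, y_n); k2 = f(t_n + h/2, y_n + (h/2)·k1); y_{n+1} = y_n + h·k2.
t=0.000000, y=-0.080000:
  k1 = f(0.000000, -0.080000) = 0.000000
  k2 = f(0.065000, -0.080000) = 0.002964
  y ← -0.080000 + 0.13·0.002964 = -0.079615
t=0.130000, y=-0.079615:
  k1 = f(0.130000, -0.079615) = 0.005899
  k2 = f(0.195000, -0.079231) = 0.008807
  y ← -0.079615 + 0.13·0.008807 = -0.078470
t=0.260000, y=-0.078470:
  k1 = f(0.260000, -0.078470) = 0.011629
  k2 = f(0.325000, -0.077714) = 0.014397
  y ← -0.078470 + 0.13·0.014397 = -0.076598
y(0.39) ≈ -0.0766

-0.0766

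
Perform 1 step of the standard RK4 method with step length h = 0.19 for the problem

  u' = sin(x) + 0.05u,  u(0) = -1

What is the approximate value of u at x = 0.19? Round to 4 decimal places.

-0.9915

RK4: k1 = f(x_n, u_n); k2 = f(x_n + h/2, u_n + (h/2)·k1); k3 = f(x_n + h/2, u_n + (h/2)·k2); k4 = f(x_n + h, u_n + h·k3); u_{n+1} = u_n + (h/6)·(k1 + 2k2 + 2k3 + k4).
x=0.000000, u=-1.000000:
  k1 = f(0.000000, -1.000000) = -0.050000
  k2 = f(0.095000, -1.004750) = 0.044620
  k3 = f(0.095000, -0.995761) = 0.045069
  k4 = f(0.190000, -0.991437) = 0.139287
  u ← -1.000000 + (0.19/6)·(k1 + 2k2 + 2k3 + k4) = -0.991492
u(0.19) ≈ -0.9915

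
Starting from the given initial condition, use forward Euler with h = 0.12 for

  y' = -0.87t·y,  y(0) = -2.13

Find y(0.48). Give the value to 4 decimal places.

-1.9735

Euler: y_{n+1} = y_n + h·f(t_n, y_n).
t=0.000000, y=-2.130000: f=0.000000 → y ← -2.130000 + 0.12·0.000000 = -2.130000
t=0.120000, y=-2.130000: f=0.222372 → y ← -2.130000 + 0.12·0.222372 = -2.103315
t=0.240000, y=-2.103315: f=0.439172 → y ← -2.103315 + 0.12·0.439172 = -2.050615
t=0.360000, y=-2.050615: f=0.642253 → y ← -2.050615 + 0.12·0.642253 = -1.973544
y(0.48) ≈ -1.9735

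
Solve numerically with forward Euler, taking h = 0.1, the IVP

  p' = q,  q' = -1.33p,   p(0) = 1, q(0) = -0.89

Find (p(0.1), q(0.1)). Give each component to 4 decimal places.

0.9110, -1.0230

Euler on (p,q): p_{n+1} = p_n + h·p', q_{n+1} = q_n + h·q'.
0.000000: (1.000000, -0.890000); f=(-0.890000, -1.330000) → (0.911000, -1.023000)
(p(0.1), q(0.1)) ≈ (0.9110, -1.0230)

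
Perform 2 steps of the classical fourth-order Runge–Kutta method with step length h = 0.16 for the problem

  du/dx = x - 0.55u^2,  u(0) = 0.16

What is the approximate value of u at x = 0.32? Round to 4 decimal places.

RK4: k1 = f(x_n, u_n); k2 = f(x_n + h/2, u_n + (h/2)·k1); k3 = f(x_n + h/2, u_n + (h/2)·k2); k4 = f(x_n + h, u_n + h·k3); u_{n+1} = u_n + (h/6)·(k1 + 2k2 + 2k3 + k4).
x=0.000000, u=0.160000:
  k1 = f(0.000000, 0.160000) = -0.014080
  k2 = f(0.080000, 0.158874) = 0.066118
  k3 = f(0.080000, 0.165289) = 0.064974
  k4 = f(0.160000, 0.170396) = 0.144031
  u ← 0.160000 + (0.16/6)·(k1 + 2k2 + 2k3 + k4) = 0.170457
x=0.160000, u=0.170457:
  k1 = f(0.160000, 0.170457) = 0.144019
  k2 = f(0.240000, 0.181978) = 0.221786
  k3 = f(0.240000, 0.188200) = 0.220519
  k4 = f(0.320000, 0.205740) = 0.296719
  u ← 0.170457 + (0.16/6)·(k1 + 2k2 + 2k3 + k4) = 0.205800
u(0.32) ≈ 0.2058

0.2058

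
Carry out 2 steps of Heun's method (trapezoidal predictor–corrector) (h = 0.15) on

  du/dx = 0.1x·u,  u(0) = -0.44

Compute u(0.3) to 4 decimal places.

-0.4420

Heun: k1 = f(x_n, u_n); k2 = f(x_n + h, u_n + h·k1); u_{n+1} = u_n + (h/2)·(k1 + k2).
x=0.000000, u=-0.440000:
  k1 = f(0.000000, -0.440000) = 0.000000
  k2 = f(0.150000, -0.440000) = -0.006600
  u ← -0.440000 + (0.15/2)·(0.000000 + (-0.006600)) = -0.440495
x=0.150000, u=-0.440495:
  k1 = f(0.150000, -0.440495) = -0.006607
  k2 = f(0.300000, -0.441486) = -0.013245
  u ← -0.440495 + (0.15/2)·(-0.006607 + (-0.013245)) = -0.441984
u(0.3) ≈ -0.4420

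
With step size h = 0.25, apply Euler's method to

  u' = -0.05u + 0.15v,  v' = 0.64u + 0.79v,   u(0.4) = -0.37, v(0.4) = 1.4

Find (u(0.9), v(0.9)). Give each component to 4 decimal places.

Euler on (u,v): u_{n+1} = u_n + h·u', v_{n+1} = v_n + h·v'.
0.400000: (-0.370000, 1.400000); f=(0.228500, 0.869200) → (-0.312875, 1.617300)
0.650000: (-0.312875, 1.617300); f=(0.258239, 1.077427) → (-0.248315, 1.886657)
(u(0.9), v(0.9)) ≈ (-0.2483, 1.8867)

-0.2483, 1.8867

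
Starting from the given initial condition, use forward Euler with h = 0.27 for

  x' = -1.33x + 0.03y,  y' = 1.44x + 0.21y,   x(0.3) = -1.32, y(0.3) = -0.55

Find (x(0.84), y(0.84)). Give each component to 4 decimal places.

-0.5539, -1.4871

Euler on (x,y): x_{n+1} = x_n + h·x', y_{n+1} = y_n + h·y'.
0.300000: (-1.320000, -0.550000); f=(1.739100, -2.016300) → (-0.850443, -1.094401)
0.570000: (-0.850443, -1.094401); f=(1.098257, -1.454462) → (-0.553914, -1.487106)
(x(0.84), y(0.84)) ≈ (-0.5539, -1.4871)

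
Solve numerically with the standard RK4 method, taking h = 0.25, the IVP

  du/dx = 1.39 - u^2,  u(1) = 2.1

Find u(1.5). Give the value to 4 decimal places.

1.4032

RK4: k1 = f(x_n, u_n); k2 = f(x_n + h/2, u_n + (h/2)·k1); k3 = f(x_n + h/2, u_n + (h/2)·k2); k4 = f(x_n + h, u_n + h·k3); u_{n+1} = u_n + (h/6)·(k1 + 2k2 + 2k3 + k4).
x=1.000000, u=2.100000:
  k1 = f(1.000000, 2.100000) = -3.020000
  k2 = f(1.125000, 1.722500) = -1.577006
  k3 = f(1.125000, 1.902874) = -2.230930
  k4 = f(1.250000, 1.542267) = -0.988589
  u ← 2.100000 + (0.25/6)·(k1 + 2k2 + 2k3 + k4) = 1.615647
x=1.250000, u=1.615647:
  k1 = f(1.250000, 1.615647) = -1.220317
  k2 = f(1.375000, 1.463108) = -0.750685
  k3 = f(1.375000, 1.521812) = -0.925911
  k4 = f(1.500000, 1.384170) = -0.525925
  u ← 1.615647 + (0.25/6)·(k1 + 2k2 + 2k3 + k4) = 1.403171
u(1.5) ≈ 1.4032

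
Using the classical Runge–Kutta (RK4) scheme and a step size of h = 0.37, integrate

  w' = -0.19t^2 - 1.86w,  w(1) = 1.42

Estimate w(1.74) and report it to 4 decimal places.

RK4: k1 = f(t_n, w_n); k2 = f(t_n + h/2, w_n + (h/2)·k1); k3 = f(t_n + h/2, w_n + (h/2)·k2); k4 = f(t_n + h, w_n + h·k3); w_{n+1} = w_n + (h/6)·(k1 + 2k2 + 2k3 + k4).
t=1.000000, w=1.420000:
  k1 = f(1.000000, 1.420000) = -2.831200
  k2 = f(1.185000, 0.896228) = -1.933787
  k3 = f(1.185000, 1.062249) = -2.242587
  k4 = f(1.370000, 0.590243) = -1.454463
  w ← 1.420000 + (0.37/6)·(k1 + 2k2 + 2k3 + k4) = 0.640631
t=1.370000, w=0.640631:
  k1 = f(1.370000, 0.640631) = -1.548185
  k2 = f(1.555000, 0.354217) = -1.118269
  k3 = f(1.555000, 0.433752) = -1.266203
  k4 = f(1.740000, 0.172136) = -0.895418
  w ← 0.640631 + (0.37/6)·(k1 + 2k2 + 2k3 + k4) = 0.195858
w(1.74) ≈ 0.1959

0.1959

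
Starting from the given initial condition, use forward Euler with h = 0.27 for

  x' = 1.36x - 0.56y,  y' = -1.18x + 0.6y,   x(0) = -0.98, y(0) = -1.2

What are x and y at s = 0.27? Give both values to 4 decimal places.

-1.1584, -1.0822

Euler on (x,y): x_{n+1} = x_n + h·x', y_{n+1} = y_n + h·y'.
0.000000: (-0.980000, -1.200000); f=(-0.660800, 0.436400) → (-1.158416, -1.082172)
(x(0.27), y(0.27)) ≈ (-1.1584, -1.0822)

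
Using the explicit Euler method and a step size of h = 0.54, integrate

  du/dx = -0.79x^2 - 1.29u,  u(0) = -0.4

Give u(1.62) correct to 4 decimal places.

Euler: u_{n+1} = u_n + h·f(x_n, u_n).
x=0.000000, u=-0.400000: f=0.516000 → u ← -0.400000 + 0.54·0.516000 = -0.121360
x=0.540000, u=-0.121360: f=-0.073810 → u ← -0.121360 + 0.54·(-0.073810) = -0.161217
x=1.080000, u=-0.161217: f=-0.713486 → u ← -0.161217 + 0.54·(-0.713486) = -0.546500
u(1.62) ≈ -0.5465

-0.5465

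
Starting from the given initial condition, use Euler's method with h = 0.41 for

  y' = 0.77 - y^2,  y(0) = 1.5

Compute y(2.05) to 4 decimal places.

Euler: y_{n+1} = y_n + h·f(t_n, y_n).
t=0.000000, y=1.500000: f=-1.480000 → y ← 1.500000 + 0.41·(-1.480000) = 0.893200
t=0.410000, y=0.893200: f=-0.027806 → y ← 0.893200 + 0.41·(-0.027806) = 0.881799
t=0.820000, y=0.881799: f=-0.007570 → y ← 0.881799 + 0.41·(-0.007570) = 0.878696
t=1.230000, y=0.878696: f=-0.002106 → y ← 0.878696 + 0.41·(-0.002106) = 0.877832
t=1.640000, y=0.877832: f=-0.000589 → y ← 0.877832 + 0.41·(-0.000589) = 0.877591
y(2.05) ≈ 0.8776

0.8776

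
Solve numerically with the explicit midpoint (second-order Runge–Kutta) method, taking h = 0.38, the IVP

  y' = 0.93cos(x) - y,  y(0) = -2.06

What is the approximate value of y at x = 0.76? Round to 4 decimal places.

Midpoint: k1 = f(x_n, y_n); k2 = f(x_n + h/2, y_n + (h/2)·k1); y_{n+1} = y_n + h·k2.
x=0.000000, y=-2.060000:
  k1 = f(0.000000, -2.060000) = 2.990000
  k2 = f(0.190000, -1.491900) = 2.405164
  y ← -2.060000 + 0.38·2.405164 = -1.146038
x=0.380000, y=-1.146038:
  k1 = f(0.380000, -1.146038) = 2.009696
  k2 = f(0.570000, -0.764195) = 1.547163
  y ← -1.146038 + 0.38·1.547163 = -0.558116
y(0.76) ≈ -0.5581

-0.5581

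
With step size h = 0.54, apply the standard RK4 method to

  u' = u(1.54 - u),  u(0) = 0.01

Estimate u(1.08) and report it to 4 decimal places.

0.0512

RK4: k1 = f(t_n, u_n); k2 = f(t_n + h/2, u_n + (h/2)·k1); k3 = f(t_n + h/2, u_n + (h/2)·k2); k4 = f(t_n + h, u_n + h·k3); u_{n+1} = u_n + (h/6)·(k1 + 2k2 + 2k3 + k4).
t=0.000000, u=0.010000:
  k1 = f(0.000000, 0.010000) = 0.015300
  k2 = f(0.270000, 0.014131) = 0.021562
  k3 = f(0.270000, 0.015822) = 0.024115
  k4 = f(0.540000, 0.023022) = 0.034924
  u ← 0.010000 + (0.54/6)·(k1 + 2k2 + 2k3 + k4) = 0.022742
t=0.540000, u=0.022742:
  k1 = f(0.540000, 0.022742) = 0.034506
  k2 = f(0.810000, 0.032059) = 0.048342
  k3 = f(0.810000, 0.035795) = 0.053842
  k4 = f(1.080000, 0.051817) = 0.077113
  u ← 0.022742 + (0.54/6)·(k1 + 2k2 + 2k3 + k4) = 0.051181
u(1.08) ≈ 0.0512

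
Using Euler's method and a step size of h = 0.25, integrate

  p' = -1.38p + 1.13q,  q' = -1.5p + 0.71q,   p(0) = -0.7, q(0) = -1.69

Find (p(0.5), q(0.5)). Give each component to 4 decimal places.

Euler on (p,q): p_{n+1} = p_n + h·p', q_{n+1} = q_n + h·q'.
0.000000: (-0.700000, -1.690000); f=(-0.943700, -0.149900) → (-0.935925, -1.727475)
0.250000: (-0.935925, -1.727475); f=(-0.660470, 0.177380) → (-1.101043, -1.683130)
(p(0.5), q(0.5)) ≈ (-1.1010, -1.6831)

-1.1010, -1.6831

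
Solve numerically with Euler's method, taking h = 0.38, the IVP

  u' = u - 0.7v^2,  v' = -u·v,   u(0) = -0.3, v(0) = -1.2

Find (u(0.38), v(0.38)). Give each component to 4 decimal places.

Euler on (u,v): u_{n+1} = u_n + h·u', v_{n+1} = v_n + h·v'.
0.000000: (-0.300000, -1.200000); f=(-1.308000, -0.360000) → (-0.797040, -1.336800)
(u(0.38), v(0.38)) ≈ (-0.7970, -1.3368)

-0.7970, -1.3368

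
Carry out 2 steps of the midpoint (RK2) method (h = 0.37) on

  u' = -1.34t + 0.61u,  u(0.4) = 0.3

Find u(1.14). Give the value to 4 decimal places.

Midpoint: k1 = f(t_n, u_n); k2 = f(t_n + h/2, u_n + (h/2)·k1); u_{n+1} = u_n + h·k2.
t=0.400000, u=0.300000:
  k1 = f(0.400000, 0.300000) = -0.353000
  k2 = f(0.585000, 0.234695) = -0.640736
  u ← 0.300000 + 0.37·(-0.640736) = 0.062928
t=0.770000, u=0.062928:
  k1 = f(0.770000, 0.062928) = -0.993414
  k2 = f(0.955000, -0.120854) = -1.353421
  u ← 0.062928 + 0.37·(-1.353421) = -0.437838
u(1.14) ≈ -0.4378

-0.4378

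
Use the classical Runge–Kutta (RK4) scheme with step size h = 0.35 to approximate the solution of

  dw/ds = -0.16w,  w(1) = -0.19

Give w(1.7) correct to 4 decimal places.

RK4: k1 = f(s_n, w_n); k2 = f(s_n + h/2, w_n + (h/2)·k1); k3 = f(s_n + h/2, w_n + (h/2)·k2); k4 = f(s_n + h, w_n + h·k3); w_{n+1} = w_n + (h/6)·(k1 + 2k2 + 2k3 + k4).
s=1.000000, w=-0.190000:
  k1 = f(1.000000, -0.190000) = 0.030400
  k2 = f(1.175000, -0.184680) = 0.029549
  k3 = f(1.175000, -0.184829) = 0.029573
  k4 = f(1.350000, -0.179650) = 0.028744
  w ← -0.190000 + (0.35/6)·(k1 + 2k2 + 2k3 + k4) = -0.179652
s=1.350000, w=-0.179652:
  k1 = f(1.350000, -0.179652) = 0.028744
  k2 = f(1.525000, -0.174622) = 0.027940
  k3 = f(1.525000, -0.174763) = 0.027962
  k4 = f(1.700000, -0.169866) = 0.027179
  w ← -0.179652 + (0.35/6)·(k1 + 2k2 + 2k3 + k4) = -0.169868
w(1.7) ≈ -0.1699

-0.1699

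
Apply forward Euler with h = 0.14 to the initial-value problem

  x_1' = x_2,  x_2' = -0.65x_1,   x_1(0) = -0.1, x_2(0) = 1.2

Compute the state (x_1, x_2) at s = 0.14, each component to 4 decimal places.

0.0680, 1.2091

Euler on (x_1,x_2): x_1_{n+1} = x_1_n + h·x_1', x_2_{n+1} = x_2_n + h·x_2'.
0.000000: (-0.100000, 1.200000); f=(1.200000, 0.065000) → (0.068000, 1.209100)
(x_1(0.14), x_2(0.14)) ≈ (0.0680, 1.2091)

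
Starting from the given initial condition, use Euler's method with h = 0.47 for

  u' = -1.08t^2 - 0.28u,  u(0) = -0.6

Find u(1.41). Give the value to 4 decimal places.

Euler: u_{n+1} = u_n + h·f(t_n, u_n).
t=0.000000, u=-0.600000: f=0.168000 → u ← -0.600000 + 0.47·0.168000 = -0.521040
t=0.470000, u=-0.521040: f=-0.092681 → u ← -0.521040 + 0.47·(-0.092681) = -0.564600
t=0.940000, u=-0.564600: f=-0.796200 → u ← -0.564600 + 0.47·(-0.796200) = -0.938814
u(1.41) ≈ -0.9388

-0.9388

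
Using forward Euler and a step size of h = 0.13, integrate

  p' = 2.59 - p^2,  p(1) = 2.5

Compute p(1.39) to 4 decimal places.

1.7304

Euler: p_{n+1} = p_n + h·f(t_n, p_n).
t=1.000000, p=2.500000: f=-3.660000 → p ← 2.500000 + 0.13·(-3.660000) = 2.024200
t=1.130000, p=2.024200: f=-1.507386 → p ← 2.024200 + 0.13·(-1.507386) = 1.828240
t=1.260000, p=1.828240: f=-0.752461 → p ← 1.828240 + 0.13·(-0.752461) = 1.730420
p(1.39) ≈ 1.7304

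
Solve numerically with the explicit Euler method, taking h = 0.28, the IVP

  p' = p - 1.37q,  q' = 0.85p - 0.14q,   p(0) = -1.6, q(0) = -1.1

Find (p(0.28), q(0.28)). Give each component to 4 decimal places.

Euler on (p,q): p_{n+1} = p_n + h·p', q_{n+1} = q_n + h·q'.
0.000000: (-1.600000, -1.100000); f=(-0.093000, -1.206000) → (-1.626040, -1.437680)
(p(0.28), q(0.28)) ≈ (-1.6260, -1.4377)

-1.6260, -1.4377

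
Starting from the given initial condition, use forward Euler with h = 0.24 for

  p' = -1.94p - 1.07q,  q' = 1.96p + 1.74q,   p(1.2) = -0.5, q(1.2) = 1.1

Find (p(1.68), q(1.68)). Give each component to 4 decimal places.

Euler on (p,q): p_{n+1} = p_n + h·p', q_{n+1} = q_n + h·q'.
1.200000: (-0.500000, 1.100000); f=(-0.207000, 0.934000) → (-0.549680, 1.324160)
1.440000: (-0.549680, 1.324160); f=(-0.350472, 1.226666) → (-0.633793, 1.618560)
(p(1.68), q(1.68)) ≈ (-0.6338, 1.6186)

-0.6338, 1.6186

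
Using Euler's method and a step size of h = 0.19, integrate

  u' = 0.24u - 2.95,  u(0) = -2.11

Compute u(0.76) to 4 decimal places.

Euler: u_{n+1} = u_n + h·f(t_n, u_n).
t=0.000000, u=-2.110000: f=-3.456400 → u ← -2.110000 + 0.19·(-3.456400) = -2.766716
t=0.190000, u=-2.766716: f=-3.614012 → u ← -2.766716 + 0.19·(-3.614012) = -3.453378
t=0.380000, u=-3.453378: f=-3.778811 → u ← -3.453378 + 0.19·(-3.778811) = -4.171352
t=0.570000, u=-4.171352: f=-3.951125 → u ← -4.171352 + 0.19·(-3.951125) = -4.922066
u(0.76) ≈ -4.9221

-4.9221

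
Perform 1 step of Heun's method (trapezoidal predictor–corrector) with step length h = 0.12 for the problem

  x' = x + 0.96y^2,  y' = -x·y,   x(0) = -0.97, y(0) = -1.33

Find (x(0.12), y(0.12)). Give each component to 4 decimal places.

Heun on (x,y): k1 = f(s_n, state_n); k2 = f(s_n + h, state_n + h·k1); state_{n+1} = state_n + (h/2)·(k1 + k2).
0.000000: (-0.970000, -1.330000)
  k1 = (0.728144, -1.290100)
  predictor → (-0.882623, -1.484812)
  k2 = (1.233857, -1.310529)
  → (-0.852280, -1.486038)
(x(0.12), y(0.12)) ≈ (-0.8523, -1.4860)

-0.8523, -1.4860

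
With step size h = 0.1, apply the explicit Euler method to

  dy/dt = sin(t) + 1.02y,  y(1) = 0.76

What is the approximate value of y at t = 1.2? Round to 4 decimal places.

Euler: y_{n+1} = y_n + h·f(t_n, y_n).
t=1.000000, y=0.760000: f=1.616671 → y ← 0.760000 + 0.1·1.616671 = 0.921667
t=1.100000, y=0.921667: f=1.831308 → y ← 0.921667 + 0.1·1.831308 = 1.104798
y(1.2) ≈ 1.1048

1.1048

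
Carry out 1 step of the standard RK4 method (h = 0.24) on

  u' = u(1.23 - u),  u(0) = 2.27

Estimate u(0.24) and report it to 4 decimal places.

RK4: k1 = f(s_n, u_n); k2 = f(s_n + h/2, u_n + (h/2)·k1); k3 = f(s_n + h/2, u_n + (h/2)·k2); k4 = f(s_n + h, u_n + h·k3); u_{n+1} = u_n + (h/6)·(k1 + 2k2 + 2k3 + k4).
s=0.000000, u=2.270000:
  k1 = f(0.000000, 2.270000) = -2.360800
  k2 = f(0.120000, 1.986704) = -1.503347
  k3 = f(0.120000, 2.089598) = -1.796215
  k4 = f(0.240000, 1.838908) = -1.119727
  u ← 2.270000 + (0.24/6)·(k1 + 2k2 + 2k3 + k4) = 1.866814
u(0.24) ≈ 1.8668

1.8668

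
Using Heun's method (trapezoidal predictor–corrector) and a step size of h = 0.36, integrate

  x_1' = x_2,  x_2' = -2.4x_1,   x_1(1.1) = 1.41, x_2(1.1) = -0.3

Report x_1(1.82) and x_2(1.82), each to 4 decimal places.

0.3846, -2.1782

Heun on (x_1,x_2): k1 = f(t_n, state_n); k2 = f(t_n + h, state_n + h·k1); state_{n+1} = state_n + (h/2)·(k1 + k2).
1.100000: (1.410000, -0.300000)
  k1 = (-0.300000, -3.384000)
  predictor → (1.302000, -1.518240)
  k2 = (-1.518240, -3.124800)
  → (1.082717, -1.471584)
1.460000: (1.082717, -1.471584)
  k1 = (-1.471584, -2.598520)
  predictor → (0.552947, -2.407051)
  k2 = (-2.407051, -1.327072)
  → (0.384562, -2.178191)
(x_1(1.82), x_2(1.82)) ≈ (0.3846, -2.1782)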